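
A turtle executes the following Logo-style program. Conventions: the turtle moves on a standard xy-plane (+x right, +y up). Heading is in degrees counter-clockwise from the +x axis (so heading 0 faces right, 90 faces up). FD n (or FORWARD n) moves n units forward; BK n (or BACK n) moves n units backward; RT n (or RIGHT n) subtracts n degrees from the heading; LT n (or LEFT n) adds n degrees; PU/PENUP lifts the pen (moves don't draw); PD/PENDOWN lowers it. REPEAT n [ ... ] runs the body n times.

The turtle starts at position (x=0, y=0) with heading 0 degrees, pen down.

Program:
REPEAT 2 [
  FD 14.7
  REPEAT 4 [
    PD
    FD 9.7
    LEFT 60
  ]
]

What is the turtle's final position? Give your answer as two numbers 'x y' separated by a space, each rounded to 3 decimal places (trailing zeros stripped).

Answer: 21.9 -4.33

Derivation:
Executing turtle program step by step:
Start: pos=(0,0), heading=0, pen down
REPEAT 2 [
  -- iteration 1/2 --
  FD 14.7: (0,0) -> (14.7,0) [heading=0, draw]
  REPEAT 4 [
    -- iteration 1/4 --
    PD: pen down
    FD 9.7: (14.7,0) -> (24.4,0) [heading=0, draw]
    LT 60: heading 0 -> 60
    -- iteration 2/4 --
    PD: pen down
    FD 9.7: (24.4,0) -> (29.25,8.4) [heading=60, draw]
    LT 60: heading 60 -> 120
    -- iteration 3/4 --
    PD: pen down
    FD 9.7: (29.25,8.4) -> (24.4,16.801) [heading=120, draw]
    LT 60: heading 120 -> 180
    -- iteration 4/4 --
    PD: pen down
    FD 9.7: (24.4,16.801) -> (14.7,16.801) [heading=180, draw]
    LT 60: heading 180 -> 240
  ]
  -- iteration 2/2 --
  FD 14.7: (14.7,16.801) -> (7.35,4.07) [heading=240, draw]
  REPEAT 4 [
    -- iteration 1/4 --
    PD: pen down
    FD 9.7: (7.35,4.07) -> (2.5,-4.33) [heading=240, draw]
    LT 60: heading 240 -> 300
    -- iteration 2/4 --
    PD: pen down
    FD 9.7: (2.5,-4.33) -> (7.35,-12.731) [heading=300, draw]
    LT 60: heading 300 -> 0
    -- iteration 3/4 --
    PD: pen down
    FD 9.7: (7.35,-12.731) -> (17.05,-12.731) [heading=0, draw]
    LT 60: heading 0 -> 60
    -- iteration 4/4 --
    PD: pen down
    FD 9.7: (17.05,-12.731) -> (21.9,-4.33) [heading=60, draw]
    LT 60: heading 60 -> 120
  ]
]
Final: pos=(21.9,-4.33), heading=120, 10 segment(s) drawn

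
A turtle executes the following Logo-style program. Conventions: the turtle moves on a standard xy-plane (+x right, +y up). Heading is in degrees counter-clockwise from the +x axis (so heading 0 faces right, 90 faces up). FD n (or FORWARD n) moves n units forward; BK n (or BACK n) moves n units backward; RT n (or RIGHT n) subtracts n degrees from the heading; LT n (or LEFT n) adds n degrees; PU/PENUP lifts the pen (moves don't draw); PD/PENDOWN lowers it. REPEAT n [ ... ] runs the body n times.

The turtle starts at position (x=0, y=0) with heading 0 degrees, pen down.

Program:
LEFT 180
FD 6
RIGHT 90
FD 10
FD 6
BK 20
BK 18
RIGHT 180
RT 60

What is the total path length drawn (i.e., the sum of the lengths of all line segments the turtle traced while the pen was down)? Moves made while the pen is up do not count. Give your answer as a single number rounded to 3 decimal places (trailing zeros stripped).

Executing turtle program step by step:
Start: pos=(0,0), heading=0, pen down
LT 180: heading 0 -> 180
FD 6: (0,0) -> (-6,0) [heading=180, draw]
RT 90: heading 180 -> 90
FD 10: (-6,0) -> (-6,10) [heading=90, draw]
FD 6: (-6,10) -> (-6,16) [heading=90, draw]
BK 20: (-6,16) -> (-6,-4) [heading=90, draw]
BK 18: (-6,-4) -> (-6,-22) [heading=90, draw]
RT 180: heading 90 -> 270
RT 60: heading 270 -> 210
Final: pos=(-6,-22), heading=210, 5 segment(s) drawn

Segment lengths:
  seg 1: (0,0) -> (-6,0), length = 6
  seg 2: (-6,0) -> (-6,10), length = 10
  seg 3: (-6,10) -> (-6,16), length = 6
  seg 4: (-6,16) -> (-6,-4), length = 20
  seg 5: (-6,-4) -> (-6,-22), length = 18
Total = 60

Answer: 60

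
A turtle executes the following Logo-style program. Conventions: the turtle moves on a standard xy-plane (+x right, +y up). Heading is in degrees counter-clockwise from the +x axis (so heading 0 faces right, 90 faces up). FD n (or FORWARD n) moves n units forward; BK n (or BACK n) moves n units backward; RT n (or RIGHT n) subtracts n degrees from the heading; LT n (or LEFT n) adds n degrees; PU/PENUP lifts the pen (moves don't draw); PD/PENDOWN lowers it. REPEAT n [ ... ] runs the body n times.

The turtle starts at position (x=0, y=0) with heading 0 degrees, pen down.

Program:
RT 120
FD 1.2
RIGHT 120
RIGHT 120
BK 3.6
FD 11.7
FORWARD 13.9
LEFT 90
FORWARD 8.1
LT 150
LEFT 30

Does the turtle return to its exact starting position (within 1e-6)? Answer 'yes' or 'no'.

Executing turtle program step by step:
Start: pos=(0,0), heading=0, pen down
RT 120: heading 0 -> 240
FD 1.2: (0,0) -> (-0.6,-1.039) [heading=240, draw]
RT 120: heading 240 -> 120
RT 120: heading 120 -> 0
BK 3.6: (-0.6,-1.039) -> (-4.2,-1.039) [heading=0, draw]
FD 11.7: (-4.2,-1.039) -> (7.5,-1.039) [heading=0, draw]
FD 13.9: (7.5,-1.039) -> (21.4,-1.039) [heading=0, draw]
LT 90: heading 0 -> 90
FD 8.1: (21.4,-1.039) -> (21.4,7.061) [heading=90, draw]
LT 150: heading 90 -> 240
LT 30: heading 240 -> 270
Final: pos=(21.4,7.061), heading=270, 5 segment(s) drawn

Start position: (0, 0)
Final position: (21.4, 7.061)
Distance = 22.535; >= 1e-6 -> NOT closed

Answer: no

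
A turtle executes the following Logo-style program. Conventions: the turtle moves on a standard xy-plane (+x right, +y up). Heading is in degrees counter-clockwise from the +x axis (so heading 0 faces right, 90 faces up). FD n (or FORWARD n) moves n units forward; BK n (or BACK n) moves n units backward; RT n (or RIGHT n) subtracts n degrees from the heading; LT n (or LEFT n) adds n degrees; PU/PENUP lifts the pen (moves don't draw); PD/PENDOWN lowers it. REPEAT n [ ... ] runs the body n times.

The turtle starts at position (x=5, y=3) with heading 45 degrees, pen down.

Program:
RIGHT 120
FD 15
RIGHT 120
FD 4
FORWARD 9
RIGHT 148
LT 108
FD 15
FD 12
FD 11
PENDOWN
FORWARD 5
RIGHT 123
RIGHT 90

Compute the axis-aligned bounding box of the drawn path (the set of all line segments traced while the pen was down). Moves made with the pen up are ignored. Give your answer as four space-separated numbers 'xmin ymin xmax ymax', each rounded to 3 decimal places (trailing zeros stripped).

Executing turtle program step by step:
Start: pos=(5,3), heading=45, pen down
RT 120: heading 45 -> 285
FD 15: (5,3) -> (8.882,-11.489) [heading=285, draw]
RT 120: heading 285 -> 165
FD 4: (8.882,-11.489) -> (5.019,-10.454) [heading=165, draw]
FD 9: (5.019,-10.454) -> (-3.675,-8.124) [heading=165, draw]
RT 148: heading 165 -> 17
LT 108: heading 17 -> 125
FD 15: (-3.675,-8.124) -> (-12.278,4.163) [heading=125, draw]
FD 12: (-12.278,4.163) -> (-19.161,13.993) [heading=125, draw]
FD 11: (-19.161,13.993) -> (-25.471,23.004) [heading=125, draw]
PD: pen down
FD 5: (-25.471,23.004) -> (-28.339,27.099) [heading=125, draw]
RT 123: heading 125 -> 2
RT 90: heading 2 -> 272
Final: pos=(-28.339,27.099), heading=272, 7 segment(s) drawn

Segment endpoints: x in {-28.339, -25.471, -19.161, -12.278, -3.675, 5, 5.019, 8.882}, y in {-11.489, -10.454, -8.124, 3, 4.163, 13.993, 23.004, 27.099}
xmin=-28.339, ymin=-11.489, xmax=8.882, ymax=27.099

Answer: -28.339 -11.489 8.882 27.099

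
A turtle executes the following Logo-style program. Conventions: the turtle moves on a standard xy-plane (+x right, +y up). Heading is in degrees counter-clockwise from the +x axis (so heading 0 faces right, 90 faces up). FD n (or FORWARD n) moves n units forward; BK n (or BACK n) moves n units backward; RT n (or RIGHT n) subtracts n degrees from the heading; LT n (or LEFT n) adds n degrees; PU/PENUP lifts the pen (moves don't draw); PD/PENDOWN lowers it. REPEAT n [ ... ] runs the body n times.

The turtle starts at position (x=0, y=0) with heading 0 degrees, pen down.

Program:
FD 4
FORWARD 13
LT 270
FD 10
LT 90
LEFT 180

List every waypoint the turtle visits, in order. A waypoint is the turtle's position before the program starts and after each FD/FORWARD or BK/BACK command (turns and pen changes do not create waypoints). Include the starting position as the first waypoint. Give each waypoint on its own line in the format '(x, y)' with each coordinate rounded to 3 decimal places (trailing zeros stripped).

Answer: (0, 0)
(4, 0)
(17, 0)
(17, -10)

Derivation:
Executing turtle program step by step:
Start: pos=(0,0), heading=0, pen down
FD 4: (0,0) -> (4,0) [heading=0, draw]
FD 13: (4,0) -> (17,0) [heading=0, draw]
LT 270: heading 0 -> 270
FD 10: (17,0) -> (17,-10) [heading=270, draw]
LT 90: heading 270 -> 0
LT 180: heading 0 -> 180
Final: pos=(17,-10), heading=180, 3 segment(s) drawn
Waypoints (4 total):
(0, 0)
(4, 0)
(17, 0)
(17, -10)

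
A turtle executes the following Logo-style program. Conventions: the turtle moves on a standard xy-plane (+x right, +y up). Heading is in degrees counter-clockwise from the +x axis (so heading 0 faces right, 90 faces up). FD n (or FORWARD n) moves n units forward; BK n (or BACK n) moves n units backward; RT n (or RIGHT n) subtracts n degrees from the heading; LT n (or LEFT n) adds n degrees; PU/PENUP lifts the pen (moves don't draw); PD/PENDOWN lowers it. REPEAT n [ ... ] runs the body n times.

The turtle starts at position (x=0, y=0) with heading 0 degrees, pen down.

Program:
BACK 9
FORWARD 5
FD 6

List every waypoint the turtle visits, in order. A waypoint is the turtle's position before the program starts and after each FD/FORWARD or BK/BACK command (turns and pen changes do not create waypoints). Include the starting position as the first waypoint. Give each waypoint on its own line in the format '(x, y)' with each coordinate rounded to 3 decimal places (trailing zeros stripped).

Executing turtle program step by step:
Start: pos=(0,0), heading=0, pen down
BK 9: (0,0) -> (-9,0) [heading=0, draw]
FD 5: (-9,0) -> (-4,0) [heading=0, draw]
FD 6: (-4,0) -> (2,0) [heading=0, draw]
Final: pos=(2,0), heading=0, 3 segment(s) drawn
Waypoints (4 total):
(0, 0)
(-9, 0)
(-4, 0)
(2, 0)

Answer: (0, 0)
(-9, 0)
(-4, 0)
(2, 0)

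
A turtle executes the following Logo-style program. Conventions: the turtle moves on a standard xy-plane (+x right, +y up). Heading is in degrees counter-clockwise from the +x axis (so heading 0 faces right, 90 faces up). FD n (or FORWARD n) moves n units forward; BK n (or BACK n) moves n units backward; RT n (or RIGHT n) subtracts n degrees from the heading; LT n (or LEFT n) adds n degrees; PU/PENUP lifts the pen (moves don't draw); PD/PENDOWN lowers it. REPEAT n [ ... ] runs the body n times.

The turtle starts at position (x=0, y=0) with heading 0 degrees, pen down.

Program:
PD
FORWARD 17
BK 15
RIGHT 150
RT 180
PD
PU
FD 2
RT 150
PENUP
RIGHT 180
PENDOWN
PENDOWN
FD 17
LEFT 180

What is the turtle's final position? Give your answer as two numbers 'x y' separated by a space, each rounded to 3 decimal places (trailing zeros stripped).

Answer: 12.232 15.722

Derivation:
Executing turtle program step by step:
Start: pos=(0,0), heading=0, pen down
PD: pen down
FD 17: (0,0) -> (17,0) [heading=0, draw]
BK 15: (17,0) -> (2,0) [heading=0, draw]
RT 150: heading 0 -> 210
RT 180: heading 210 -> 30
PD: pen down
PU: pen up
FD 2: (2,0) -> (3.732,1) [heading=30, move]
RT 150: heading 30 -> 240
PU: pen up
RT 180: heading 240 -> 60
PD: pen down
PD: pen down
FD 17: (3.732,1) -> (12.232,15.722) [heading=60, draw]
LT 180: heading 60 -> 240
Final: pos=(12.232,15.722), heading=240, 3 segment(s) drawn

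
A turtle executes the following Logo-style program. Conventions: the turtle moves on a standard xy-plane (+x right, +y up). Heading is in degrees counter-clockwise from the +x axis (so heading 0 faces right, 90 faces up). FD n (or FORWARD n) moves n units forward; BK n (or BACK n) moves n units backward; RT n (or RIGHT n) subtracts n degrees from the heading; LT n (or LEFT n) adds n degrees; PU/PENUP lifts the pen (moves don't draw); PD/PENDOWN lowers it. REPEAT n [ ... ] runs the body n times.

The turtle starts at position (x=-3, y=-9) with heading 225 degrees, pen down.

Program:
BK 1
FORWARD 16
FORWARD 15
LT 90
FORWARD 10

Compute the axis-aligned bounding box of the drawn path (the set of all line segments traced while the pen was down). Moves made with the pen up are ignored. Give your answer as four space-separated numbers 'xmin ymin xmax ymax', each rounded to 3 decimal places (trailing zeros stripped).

Executing turtle program step by step:
Start: pos=(-3,-9), heading=225, pen down
BK 1: (-3,-9) -> (-2.293,-8.293) [heading=225, draw]
FD 16: (-2.293,-8.293) -> (-13.607,-19.607) [heading=225, draw]
FD 15: (-13.607,-19.607) -> (-24.213,-30.213) [heading=225, draw]
LT 90: heading 225 -> 315
FD 10: (-24.213,-30.213) -> (-17.142,-37.284) [heading=315, draw]
Final: pos=(-17.142,-37.284), heading=315, 4 segment(s) drawn

Segment endpoints: x in {-24.213, -17.142, -13.607, -3, -2.293}, y in {-37.284, -30.213, -19.607, -9, -8.293}
xmin=-24.213, ymin=-37.284, xmax=-2.293, ymax=-8.293

Answer: -24.213 -37.284 -2.293 -8.293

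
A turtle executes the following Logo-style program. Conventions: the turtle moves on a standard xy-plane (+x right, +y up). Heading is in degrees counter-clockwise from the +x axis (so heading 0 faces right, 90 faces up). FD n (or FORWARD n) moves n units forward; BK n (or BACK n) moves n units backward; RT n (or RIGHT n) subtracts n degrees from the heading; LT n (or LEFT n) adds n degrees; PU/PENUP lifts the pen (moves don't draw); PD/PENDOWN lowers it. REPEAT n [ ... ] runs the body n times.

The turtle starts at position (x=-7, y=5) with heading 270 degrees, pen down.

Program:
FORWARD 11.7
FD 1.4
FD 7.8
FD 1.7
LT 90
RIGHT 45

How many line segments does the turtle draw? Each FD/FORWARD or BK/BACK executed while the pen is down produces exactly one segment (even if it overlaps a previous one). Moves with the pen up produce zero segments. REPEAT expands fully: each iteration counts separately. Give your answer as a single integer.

Executing turtle program step by step:
Start: pos=(-7,5), heading=270, pen down
FD 11.7: (-7,5) -> (-7,-6.7) [heading=270, draw]
FD 1.4: (-7,-6.7) -> (-7,-8.1) [heading=270, draw]
FD 7.8: (-7,-8.1) -> (-7,-15.9) [heading=270, draw]
FD 1.7: (-7,-15.9) -> (-7,-17.6) [heading=270, draw]
LT 90: heading 270 -> 0
RT 45: heading 0 -> 315
Final: pos=(-7,-17.6), heading=315, 4 segment(s) drawn
Segments drawn: 4

Answer: 4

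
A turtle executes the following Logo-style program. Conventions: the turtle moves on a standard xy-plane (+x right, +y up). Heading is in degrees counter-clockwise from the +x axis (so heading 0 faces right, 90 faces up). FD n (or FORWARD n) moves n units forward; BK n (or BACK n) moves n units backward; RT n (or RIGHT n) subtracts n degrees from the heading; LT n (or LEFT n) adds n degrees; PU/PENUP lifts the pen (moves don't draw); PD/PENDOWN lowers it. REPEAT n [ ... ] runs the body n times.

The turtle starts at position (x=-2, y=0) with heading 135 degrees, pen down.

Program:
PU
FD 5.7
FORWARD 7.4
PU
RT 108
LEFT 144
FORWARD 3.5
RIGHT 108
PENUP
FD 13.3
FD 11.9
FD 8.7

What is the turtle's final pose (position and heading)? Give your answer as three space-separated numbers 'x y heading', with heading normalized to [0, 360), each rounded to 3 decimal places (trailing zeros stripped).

Answer: 0.67 40.016 63

Derivation:
Executing turtle program step by step:
Start: pos=(-2,0), heading=135, pen down
PU: pen up
FD 5.7: (-2,0) -> (-6.031,4.031) [heading=135, move]
FD 7.4: (-6.031,4.031) -> (-11.263,9.263) [heading=135, move]
PU: pen up
RT 108: heading 135 -> 27
LT 144: heading 27 -> 171
FD 3.5: (-11.263,9.263) -> (-14.72,9.811) [heading=171, move]
RT 108: heading 171 -> 63
PU: pen up
FD 13.3: (-14.72,9.811) -> (-8.682,21.661) [heading=63, move]
FD 11.9: (-8.682,21.661) -> (-3.279,32.264) [heading=63, move]
FD 8.7: (-3.279,32.264) -> (0.67,40.016) [heading=63, move]
Final: pos=(0.67,40.016), heading=63, 0 segment(s) drawn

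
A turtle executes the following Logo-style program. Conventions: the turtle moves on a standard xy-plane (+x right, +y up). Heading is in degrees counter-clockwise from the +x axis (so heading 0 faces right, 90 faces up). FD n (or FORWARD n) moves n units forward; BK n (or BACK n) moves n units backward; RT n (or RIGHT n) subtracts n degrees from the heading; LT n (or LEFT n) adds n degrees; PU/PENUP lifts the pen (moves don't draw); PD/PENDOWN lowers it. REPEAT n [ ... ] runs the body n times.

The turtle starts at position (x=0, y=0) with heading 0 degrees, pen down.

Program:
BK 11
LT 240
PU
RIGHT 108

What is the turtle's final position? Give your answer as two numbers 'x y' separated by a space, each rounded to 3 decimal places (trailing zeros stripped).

Executing turtle program step by step:
Start: pos=(0,0), heading=0, pen down
BK 11: (0,0) -> (-11,0) [heading=0, draw]
LT 240: heading 0 -> 240
PU: pen up
RT 108: heading 240 -> 132
Final: pos=(-11,0), heading=132, 1 segment(s) drawn

Answer: -11 0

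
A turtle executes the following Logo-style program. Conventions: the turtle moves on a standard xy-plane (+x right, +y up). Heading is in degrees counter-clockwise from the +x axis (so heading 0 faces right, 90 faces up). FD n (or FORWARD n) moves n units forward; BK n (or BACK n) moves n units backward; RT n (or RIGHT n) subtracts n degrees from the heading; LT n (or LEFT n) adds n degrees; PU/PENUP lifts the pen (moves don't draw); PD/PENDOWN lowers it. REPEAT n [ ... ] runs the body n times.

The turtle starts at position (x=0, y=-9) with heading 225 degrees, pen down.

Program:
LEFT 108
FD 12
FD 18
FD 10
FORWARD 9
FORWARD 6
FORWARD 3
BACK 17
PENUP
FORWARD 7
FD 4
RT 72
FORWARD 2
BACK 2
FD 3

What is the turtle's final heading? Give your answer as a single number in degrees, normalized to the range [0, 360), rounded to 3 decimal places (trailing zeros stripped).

Executing turtle program step by step:
Start: pos=(0,-9), heading=225, pen down
LT 108: heading 225 -> 333
FD 12: (0,-9) -> (10.692,-14.448) [heading=333, draw]
FD 18: (10.692,-14.448) -> (26.73,-22.62) [heading=333, draw]
FD 10: (26.73,-22.62) -> (35.64,-27.16) [heading=333, draw]
FD 9: (35.64,-27.16) -> (43.659,-31.246) [heading=333, draw]
FD 6: (43.659,-31.246) -> (49.005,-33.969) [heading=333, draw]
FD 3: (49.005,-33.969) -> (51.678,-35.331) [heading=333, draw]
BK 17: (51.678,-35.331) -> (36.531,-27.614) [heading=333, draw]
PU: pen up
FD 7: (36.531,-27.614) -> (42.768,-30.792) [heading=333, move]
FD 4: (42.768,-30.792) -> (46.332,-32.608) [heading=333, move]
RT 72: heading 333 -> 261
FD 2: (46.332,-32.608) -> (46.019,-34.583) [heading=261, move]
BK 2: (46.019,-34.583) -> (46.332,-32.608) [heading=261, move]
FD 3: (46.332,-32.608) -> (45.863,-35.571) [heading=261, move]
Final: pos=(45.863,-35.571), heading=261, 7 segment(s) drawn

Answer: 261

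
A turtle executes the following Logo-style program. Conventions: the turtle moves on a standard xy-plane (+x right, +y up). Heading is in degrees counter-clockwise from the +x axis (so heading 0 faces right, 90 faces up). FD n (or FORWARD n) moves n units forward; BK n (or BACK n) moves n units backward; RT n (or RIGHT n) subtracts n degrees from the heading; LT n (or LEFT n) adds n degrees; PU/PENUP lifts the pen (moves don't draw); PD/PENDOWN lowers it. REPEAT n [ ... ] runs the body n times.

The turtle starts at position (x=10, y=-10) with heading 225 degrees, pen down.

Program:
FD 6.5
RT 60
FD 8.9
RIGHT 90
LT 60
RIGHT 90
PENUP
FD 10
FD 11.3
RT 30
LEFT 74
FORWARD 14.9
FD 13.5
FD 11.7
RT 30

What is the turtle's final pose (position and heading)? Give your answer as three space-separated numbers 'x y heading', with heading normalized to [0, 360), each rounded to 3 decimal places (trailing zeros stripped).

Executing turtle program step by step:
Start: pos=(10,-10), heading=225, pen down
FD 6.5: (10,-10) -> (5.404,-14.596) [heading=225, draw]
RT 60: heading 225 -> 165
FD 8.9: (5.404,-14.596) -> (-3.193,-12.293) [heading=165, draw]
RT 90: heading 165 -> 75
LT 60: heading 75 -> 135
RT 90: heading 135 -> 45
PU: pen up
FD 10: (-3.193,-12.293) -> (3.878,-5.222) [heading=45, move]
FD 11.3: (3.878,-5.222) -> (11.868,2.769) [heading=45, move]
RT 30: heading 45 -> 15
LT 74: heading 15 -> 89
FD 14.9: (11.868,2.769) -> (12.128,17.666) [heading=89, move]
FD 13.5: (12.128,17.666) -> (12.364,31.164) [heading=89, move]
FD 11.7: (12.364,31.164) -> (12.568,42.863) [heading=89, move]
RT 30: heading 89 -> 59
Final: pos=(12.568,42.863), heading=59, 2 segment(s) drawn

Answer: 12.568 42.863 59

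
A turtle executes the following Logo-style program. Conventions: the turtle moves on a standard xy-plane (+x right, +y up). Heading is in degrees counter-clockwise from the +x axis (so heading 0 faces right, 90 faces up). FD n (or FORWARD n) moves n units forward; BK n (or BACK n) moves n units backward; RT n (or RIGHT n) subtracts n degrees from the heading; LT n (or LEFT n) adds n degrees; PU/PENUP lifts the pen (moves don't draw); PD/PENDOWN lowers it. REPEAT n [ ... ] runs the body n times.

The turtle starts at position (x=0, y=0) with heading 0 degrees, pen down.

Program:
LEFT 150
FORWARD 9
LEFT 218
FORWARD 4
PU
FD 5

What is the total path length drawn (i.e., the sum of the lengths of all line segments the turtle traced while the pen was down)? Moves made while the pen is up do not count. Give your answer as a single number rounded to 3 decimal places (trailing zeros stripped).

Answer: 13

Derivation:
Executing turtle program step by step:
Start: pos=(0,0), heading=0, pen down
LT 150: heading 0 -> 150
FD 9: (0,0) -> (-7.794,4.5) [heading=150, draw]
LT 218: heading 150 -> 8
FD 4: (-7.794,4.5) -> (-3.833,5.057) [heading=8, draw]
PU: pen up
FD 5: (-3.833,5.057) -> (1.118,5.753) [heading=8, move]
Final: pos=(1.118,5.753), heading=8, 2 segment(s) drawn

Segment lengths:
  seg 1: (0,0) -> (-7.794,4.5), length = 9
  seg 2: (-7.794,4.5) -> (-3.833,5.057), length = 4
Total = 13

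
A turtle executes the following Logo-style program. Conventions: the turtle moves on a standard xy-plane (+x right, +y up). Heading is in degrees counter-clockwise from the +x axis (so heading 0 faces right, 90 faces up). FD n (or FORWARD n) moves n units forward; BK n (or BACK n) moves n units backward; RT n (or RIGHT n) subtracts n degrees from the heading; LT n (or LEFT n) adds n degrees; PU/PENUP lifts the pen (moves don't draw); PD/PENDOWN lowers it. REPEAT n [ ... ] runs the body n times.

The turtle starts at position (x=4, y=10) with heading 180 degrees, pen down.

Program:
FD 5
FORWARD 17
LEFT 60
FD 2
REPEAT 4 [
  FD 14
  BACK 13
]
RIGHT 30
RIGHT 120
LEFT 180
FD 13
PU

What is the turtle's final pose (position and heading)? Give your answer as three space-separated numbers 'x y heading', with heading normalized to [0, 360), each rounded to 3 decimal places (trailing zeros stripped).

Executing turtle program step by step:
Start: pos=(4,10), heading=180, pen down
FD 5: (4,10) -> (-1,10) [heading=180, draw]
FD 17: (-1,10) -> (-18,10) [heading=180, draw]
LT 60: heading 180 -> 240
FD 2: (-18,10) -> (-19,8.268) [heading=240, draw]
REPEAT 4 [
  -- iteration 1/4 --
  FD 14: (-19,8.268) -> (-26,-3.856) [heading=240, draw]
  BK 13: (-26,-3.856) -> (-19.5,7.402) [heading=240, draw]
  -- iteration 2/4 --
  FD 14: (-19.5,7.402) -> (-26.5,-4.722) [heading=240, draw]
  BK 13: (-26.5,-4.722) -> (-20,6.536) [heading=240, draw]
  -- iteration 3/4 --
  FD 14: (-20,6.536) -> (-27,-5.588) [heading=240, draw]
  BK 13: (-27,-5.588) -> (-20.5,5.67) [heading=240, draw]
  -- iteration 4/4 --
  FD 14: (-20.5,5.67) -> (-27.5,-6.454) [heading=240, draw]
  BK 13: (-27.5,-6.454) -> (-21,4.804) [heading=240, draw]
]
RT 30: heading 240 -> 210
RT 120: heading 210 -> 90
LT 180: heading 90 -> 270
FD 13: (-21,4.804) -> (-21,-8.196) [heading=270, draw]
PU: pen up
Final: pos=(-21,-8.196), heading=270, 12 segment(s) drawn

Answer: -21 -8.196 270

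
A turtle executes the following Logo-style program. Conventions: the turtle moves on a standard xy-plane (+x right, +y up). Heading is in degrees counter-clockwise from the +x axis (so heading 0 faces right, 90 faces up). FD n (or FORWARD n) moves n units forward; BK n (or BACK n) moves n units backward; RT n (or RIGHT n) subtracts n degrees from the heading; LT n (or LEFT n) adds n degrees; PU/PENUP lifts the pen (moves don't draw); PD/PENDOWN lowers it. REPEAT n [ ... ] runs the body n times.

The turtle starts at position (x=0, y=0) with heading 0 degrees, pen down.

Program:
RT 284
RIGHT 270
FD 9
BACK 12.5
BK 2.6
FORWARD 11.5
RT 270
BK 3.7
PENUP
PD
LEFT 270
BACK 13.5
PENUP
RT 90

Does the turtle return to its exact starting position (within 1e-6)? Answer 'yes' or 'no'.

Executing turtle program step by step:
Start: pos=(0,0), heading=0, pen down
RT 284: heading 0 -> 76
RT 270: heading 76 -> 166
FD 9: (0,0) -> (-8.733,2.177) [heading=166, draw]
BK 12.5: (-8.733,2.177) -> (3.396,-0.847) [heading=166, draw]
BK 2.6: (3.396,-0.847) -> (5.919,-1.476) [heading=166, draw]
FD 11.5: (5.919,-1.476) -> (-5.24,1.306) [heading=166, draw]
RT 270: heading 166 -> 256
BK 3.7: (-5.24,1.306) -> (-4.344,4.896) [heading=256, draw]
PU: pen up
PD: pen down
LT 270: heading 256 -> 166
BK 13.5: (-4.344,4.896) -> (8.755,1.631) [heading=166, draw]
PU: pen up
RT 90: heading 166 -> 76
Final: pos=(8.755,1.631), heading=76, 6 segment(s) drawn

Start position: (0, 0)
Final position: (8.755, 1.631)
Distance = 8.905; >= 1e-6 -> NOT closed

Answer: no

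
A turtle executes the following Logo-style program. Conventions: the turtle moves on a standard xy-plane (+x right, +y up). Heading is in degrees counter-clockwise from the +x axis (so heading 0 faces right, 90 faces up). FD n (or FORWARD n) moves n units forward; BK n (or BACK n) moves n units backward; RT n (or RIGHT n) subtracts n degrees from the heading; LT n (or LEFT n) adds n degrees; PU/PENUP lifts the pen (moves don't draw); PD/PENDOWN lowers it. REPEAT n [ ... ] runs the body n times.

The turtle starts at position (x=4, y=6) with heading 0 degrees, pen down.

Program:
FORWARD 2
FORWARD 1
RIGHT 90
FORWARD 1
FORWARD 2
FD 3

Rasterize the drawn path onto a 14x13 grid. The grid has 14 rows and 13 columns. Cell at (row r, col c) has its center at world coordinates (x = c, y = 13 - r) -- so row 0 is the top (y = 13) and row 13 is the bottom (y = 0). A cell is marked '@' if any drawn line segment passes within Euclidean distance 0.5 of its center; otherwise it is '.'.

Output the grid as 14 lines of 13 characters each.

Answer: .............
.............
.............
.............
.............
.............
.............
....@@@@.....
.......@.....
.......@.....
.......@.....
.......@.....
.......@.....
.......@.....

Derivation:
Segment 0: (4,6) -> (6,6)
Segment 1: (6,6) -> (7,6)
Segment 2: (7,6) -> (7,5)
Segment 3: (7,5) -> (7,3)
Segment 4: (7,3) -> (7,0)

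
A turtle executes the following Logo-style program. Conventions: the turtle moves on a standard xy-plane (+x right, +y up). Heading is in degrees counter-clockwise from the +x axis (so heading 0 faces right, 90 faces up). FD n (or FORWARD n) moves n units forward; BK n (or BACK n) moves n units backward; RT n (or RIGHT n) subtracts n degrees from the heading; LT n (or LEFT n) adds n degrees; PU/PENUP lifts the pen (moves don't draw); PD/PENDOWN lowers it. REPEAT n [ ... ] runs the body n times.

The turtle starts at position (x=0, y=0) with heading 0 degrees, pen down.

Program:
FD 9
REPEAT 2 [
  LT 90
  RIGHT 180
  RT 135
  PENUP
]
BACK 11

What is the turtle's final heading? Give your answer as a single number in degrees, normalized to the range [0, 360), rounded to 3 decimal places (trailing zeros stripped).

Executing turtle program step by step:
Start: pos=(0,0), heading=0, pen down
FD 9: (0,0) -> (9,0) [heading=0, draw]
REPEAT 2 [
  -- iteration 1/2 --
  LT 90: heading 0 -> 90
  RT 180: heading 90 -> 270
  RT 135: heading 270 -> 135
  PU: pen up
  -- iteration 2/2 --
  LT 90: heading 135 -> 225
  RT 180: heading 225 -> 45
  RT 135: heading 45 -> 270
  PU: pen up
]
BK 11: (9,0) -> (9,11) [heading=270, move]
Final: pos=(9,11), heading=270, 1 segment(s) drawn

Answer: 270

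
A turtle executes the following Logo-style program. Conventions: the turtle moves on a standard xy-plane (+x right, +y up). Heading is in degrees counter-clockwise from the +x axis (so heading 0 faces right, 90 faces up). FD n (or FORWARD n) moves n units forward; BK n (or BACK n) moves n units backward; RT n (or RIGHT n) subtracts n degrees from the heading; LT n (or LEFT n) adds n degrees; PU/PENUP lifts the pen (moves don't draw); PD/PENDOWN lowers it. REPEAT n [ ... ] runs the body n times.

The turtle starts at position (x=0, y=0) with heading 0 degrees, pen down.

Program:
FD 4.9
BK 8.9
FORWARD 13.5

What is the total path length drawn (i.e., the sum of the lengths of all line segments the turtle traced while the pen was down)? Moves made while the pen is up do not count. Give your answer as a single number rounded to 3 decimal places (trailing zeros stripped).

Executing turtle program step by step:
Start: pos=(0,0), heading=0, pen down
FD 4.9: (0,0) -> (4.9,0) [heading=0, draw]
BK 8.9: (4.9,0) -> (-4,0) [heading=0, draw]
FD 13.5: (-4,0) -> (9.5,0) [heading=0, draw]
Final: pos=(9.5,0), heading=0, 3 segment(s) drawn

Segment lengths:
  seg 1: (0,0) -> (4.9,0), length = 4.9
  seg 2: (4.9,0) -> (-4,0), length = 8.9
  seg 3: (-4,0) -> (9.5,0), length = 13.5
Total = 27.3

Answer: 27.3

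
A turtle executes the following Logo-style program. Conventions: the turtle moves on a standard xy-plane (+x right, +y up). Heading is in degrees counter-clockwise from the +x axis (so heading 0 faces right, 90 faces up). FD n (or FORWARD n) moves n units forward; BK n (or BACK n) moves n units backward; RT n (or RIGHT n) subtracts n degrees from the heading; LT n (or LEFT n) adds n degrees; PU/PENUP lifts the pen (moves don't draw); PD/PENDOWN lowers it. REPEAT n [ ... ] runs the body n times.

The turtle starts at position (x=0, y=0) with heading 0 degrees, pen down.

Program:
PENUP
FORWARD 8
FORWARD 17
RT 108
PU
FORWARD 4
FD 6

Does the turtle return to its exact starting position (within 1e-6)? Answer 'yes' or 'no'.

Answer: no

Derivation:
Executing turtle program step by step:
Start: pos=(0,0), heading=0, pen down
PU: pen up
FD 8: (0,0) -> (8,0) [heading=0, move]
FD 17: (8,0) -> (25,0) [heading=0, move]
RT 108: heading 0 -> 252
PU: pen up
FD 4: (25,0) -> (23.764,-3.804) [heading=252, move]
FD 6: (23.764,-3.804) -> (21.91,-9.511) [heading=252, move]
Final: pos=(21.91,-9.511), heading=252, 0 segment(s) drawn

Start position: (0, 0)
Final position: (21.91, -9.511)
Distance = 23.885; >= 1e-6 -> NOT closed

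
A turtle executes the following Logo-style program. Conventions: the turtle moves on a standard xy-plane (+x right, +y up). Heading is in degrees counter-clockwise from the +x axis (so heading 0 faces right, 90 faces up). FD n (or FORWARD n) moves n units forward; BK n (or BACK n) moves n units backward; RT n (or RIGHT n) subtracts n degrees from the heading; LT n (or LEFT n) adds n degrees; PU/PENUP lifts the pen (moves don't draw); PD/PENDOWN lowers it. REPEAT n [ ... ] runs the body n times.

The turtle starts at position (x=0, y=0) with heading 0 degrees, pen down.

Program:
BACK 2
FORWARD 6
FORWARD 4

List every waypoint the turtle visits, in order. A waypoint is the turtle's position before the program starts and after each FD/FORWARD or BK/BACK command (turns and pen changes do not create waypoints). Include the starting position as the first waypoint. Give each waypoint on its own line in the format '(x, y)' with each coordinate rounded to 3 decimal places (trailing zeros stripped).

Answer: (0, 0)
(-2, 0)
(4, 0)
(8, 0)

Derivation:
Executing turtle program step by step:
Start: pos=(0,0), heading=0, pen down
BK 2: (0,0) -> (-2,0) [heading=0, draw]
FD 6: (-2,0) -> (4,0) [heading=0, draw]
FD 4: (4,0) -> (8,0) [heading=0, draw]
Final: pos=(8,0), heading=0, 3 segment(s) drawn
Waypoints (4 total):
(0, 0)
(-2, 0)
(4, 0)
(8, 0)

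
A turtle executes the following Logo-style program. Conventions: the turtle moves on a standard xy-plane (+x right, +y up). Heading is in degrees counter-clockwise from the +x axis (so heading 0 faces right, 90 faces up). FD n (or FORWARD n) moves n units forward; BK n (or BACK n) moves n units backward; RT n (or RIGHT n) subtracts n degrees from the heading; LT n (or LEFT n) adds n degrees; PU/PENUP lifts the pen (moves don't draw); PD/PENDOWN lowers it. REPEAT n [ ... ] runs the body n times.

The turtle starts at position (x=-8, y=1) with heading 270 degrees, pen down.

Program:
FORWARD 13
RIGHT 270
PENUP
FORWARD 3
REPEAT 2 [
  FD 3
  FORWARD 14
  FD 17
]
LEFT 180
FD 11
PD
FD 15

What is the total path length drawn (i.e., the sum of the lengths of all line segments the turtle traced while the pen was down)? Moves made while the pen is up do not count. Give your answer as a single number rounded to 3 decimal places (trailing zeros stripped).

Executing turtle program step by step:
Start: pos=(-8,1), heading=270, pen down
FD 13: (-8,1) -> (-8,-12) [heading=270, draw]
RT 270: heading 270 -> 0
PU: pen up
FD 3: (-8,-12) -> (-5,-12) [heading=0, move]
REPEAT 2 [
  -- iteration 1/2 --
  FD 3: (-5,-12) -> (-2,-12) [heading=0, move]
  FD 14: (-2,-12) -> (12,-12) [heading=0, move]
  FD 17: (12,-12) -> (29,-12) [heading=0, move]
  -- iteration 2/2 --
  FD 3: (29,-12) -> (32,-12) [heading=0, move]
  FD 14: (32,-12) -> (46,-12) [heading=0, move]
  FD 17: (46,-12) -> (63,-12) [heading=0, move]
]
LT 180: heading 0 -> 180
FD 11: (63,-12) -> (52,-12) [heading=180, move]
PD: pen down
FD 15: (52,-12) -> (37,-12) [heading=180, draw]
Final: pos=(37,-12), heading=180, 2 segment(s) drawn

Segment lengths:
  seg 1: (-8,1) -> (-8,-12), length = 13
  seg 2: (52,-12) -> (37,-12), length = 15
Total = 28

Answer: 28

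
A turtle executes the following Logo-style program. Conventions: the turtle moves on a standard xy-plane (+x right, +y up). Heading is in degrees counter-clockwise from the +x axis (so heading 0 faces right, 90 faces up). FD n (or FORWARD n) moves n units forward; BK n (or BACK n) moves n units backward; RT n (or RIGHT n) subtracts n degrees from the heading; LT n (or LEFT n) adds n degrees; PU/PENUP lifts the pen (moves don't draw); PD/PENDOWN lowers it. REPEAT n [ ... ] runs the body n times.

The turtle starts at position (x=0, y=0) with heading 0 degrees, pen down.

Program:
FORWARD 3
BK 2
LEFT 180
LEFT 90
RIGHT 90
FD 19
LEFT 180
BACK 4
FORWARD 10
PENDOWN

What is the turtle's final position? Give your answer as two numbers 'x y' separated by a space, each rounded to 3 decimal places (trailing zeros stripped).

Answer: -12 0

Derivation:
Executing turtle program step by step:
Start: pos=(0,0), heading=0, pen down
FD 3: (0,0) -> (3,0) [heading=0, draw]
BK 2: (3,0) -> (1,0) [heading=0, draw]
LT 180: heading 0 -> 180
LT 90: heading 180 -> 270
RT 90: heading 270 -> 180
FD 19: (1,0) -> (-18,0) [heading=180, draw]
LT 180: heading 180 -> 0
BK 4: (-18,0) -> (-22,0) [heading=0, draw]
FD 10: (-22,0) -> (-12,0) [heading=0, draw]
PD: pen down
Final: pos=(-12,0), heading=0, 5 segment(s) drawn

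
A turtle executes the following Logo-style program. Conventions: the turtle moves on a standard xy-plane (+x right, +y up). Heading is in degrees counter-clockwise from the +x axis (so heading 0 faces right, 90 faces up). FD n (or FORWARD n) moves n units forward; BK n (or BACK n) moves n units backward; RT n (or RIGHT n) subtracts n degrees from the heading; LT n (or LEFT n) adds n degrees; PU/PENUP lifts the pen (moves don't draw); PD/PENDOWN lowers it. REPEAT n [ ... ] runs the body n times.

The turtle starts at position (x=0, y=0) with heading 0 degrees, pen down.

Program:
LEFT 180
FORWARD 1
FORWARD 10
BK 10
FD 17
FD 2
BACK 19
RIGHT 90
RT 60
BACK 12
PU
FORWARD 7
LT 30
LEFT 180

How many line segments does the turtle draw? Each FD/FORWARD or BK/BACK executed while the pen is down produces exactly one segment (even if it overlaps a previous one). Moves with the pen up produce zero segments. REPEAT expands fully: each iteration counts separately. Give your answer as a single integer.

Executing turtle program step by step:
Start: pos=(0,0), heading=0, pen down
LT 180: heading 0 -> 180
FD 1: (0,0) -> (-1,0) [heading=180, draw]
FD 10: (-1,0) -> (-11,0) [heading=180, draw]
BK 10: (-11,0) -> (-1,0) [heading=180, draw]
FD 17: (-1,0) -> (-18,0) [heading=180, draw]
FD 2: (-18,0) -> (-20,0) [heading=180, draw]
BK 19: (-20,0) -> (-1,0) [heading=180, draw]
RT 90: heading 180 -> 90
RT 60: heading 90 -> 30
BK 12: (-1,0) -> (-11.392,-6) [heading=30, draw]
PU: pen up
FD 7: (-11.392,-6) -> (-5.33,-2.5) [heading=30, move]
LT 30: heading 30 -> 60
LT 180: heading 60 -> 240
Final: pos=(-5.33,-2.5), heading=240, 7 segment(s) drawn
Segments drawn: 7

Answer: 7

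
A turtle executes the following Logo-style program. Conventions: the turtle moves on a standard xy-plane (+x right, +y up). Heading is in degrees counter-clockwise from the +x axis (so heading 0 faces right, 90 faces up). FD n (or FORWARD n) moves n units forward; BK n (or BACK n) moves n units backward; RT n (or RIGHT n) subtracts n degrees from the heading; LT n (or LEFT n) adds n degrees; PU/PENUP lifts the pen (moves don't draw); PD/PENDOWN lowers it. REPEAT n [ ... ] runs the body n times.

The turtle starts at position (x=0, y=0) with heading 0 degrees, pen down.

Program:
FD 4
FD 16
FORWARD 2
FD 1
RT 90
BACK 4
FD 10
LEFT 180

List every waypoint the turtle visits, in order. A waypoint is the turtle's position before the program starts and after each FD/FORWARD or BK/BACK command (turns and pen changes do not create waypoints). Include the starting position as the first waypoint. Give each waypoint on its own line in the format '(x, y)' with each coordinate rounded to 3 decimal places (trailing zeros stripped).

Answer: (0, 0)
(4, 0)
(20, 0)
(22, 0)
(23, 0)
(23, 4)
(23, -6)

Derivation:
Executing turtle program step by step:
Start: pos=(0,0), heading=0, pen down
FD 4: (0,0) -> (4,0) [heading=0, draw]
FD 16: (4,0) -> (20,0) [heading=0, draw]
FD 2: (20,0) -> (22,0) [heading=0, draw]
FD 1: (22,0) -> (23,0) [heading=0, draw]
RT 90: heading 0 -> 270
BK 4: (23,0) -> (23,4) [heading=270, draw]
FD 10: (23,4) -> (23,-6) [heading=270, draw]
LT 180: heading 270 -> 90
Final: pos=(23,-6), heading=90, 6 segment(s) drawn
Waypoints (7 total):
(0, 0)
(4, 0)
(20, 0)
(22, 0)
(23, 0)
(23, 4)
(23, -6)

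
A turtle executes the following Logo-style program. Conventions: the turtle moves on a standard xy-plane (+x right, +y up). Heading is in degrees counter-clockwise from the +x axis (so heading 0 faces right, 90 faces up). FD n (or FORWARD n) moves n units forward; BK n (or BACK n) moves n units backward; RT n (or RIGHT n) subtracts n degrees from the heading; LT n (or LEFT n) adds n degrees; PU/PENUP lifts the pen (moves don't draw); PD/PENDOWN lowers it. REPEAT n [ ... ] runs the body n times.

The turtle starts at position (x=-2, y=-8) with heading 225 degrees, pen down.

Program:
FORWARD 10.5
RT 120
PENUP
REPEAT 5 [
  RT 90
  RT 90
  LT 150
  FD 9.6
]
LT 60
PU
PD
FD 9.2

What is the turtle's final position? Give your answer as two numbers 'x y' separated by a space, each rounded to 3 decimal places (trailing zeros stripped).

Answer: 34.069 -3.771

Derivation:
Executing turtle program step by step:
Start: pos=(-2,-8), heading=225, pen down
FD 10.5: (-2,-8) -> (-9.425,-15.425) [heading=225, draw]
RT 120: heading 225 -> 105
PU: pen up
REPEAT 5 [
  -- iteration 1/5 --
  RT 90: heading 105 -> 15
  RT 90: heading 15 -> 285
  LT 150: heading 285 -> 75
  FD 9.6: (-9.425,-15.425) -> (-6.94,-6.152) [heading=75, move]
  -- iteration 2/5 --
  RT 90: heading 75 -> 345
  RT 90: heading 345 -> 255
  LT 150: heading 255 -> 45
  FD 9.6: (-6.94,-6.152) -> (-0.152,0.636) [heading=45, move]
  -- iteration 3/5 --
  RT 90: heading 45 -> 315
  RT 90: heading 315 -> 225
  LT 150: heading 225 -> 15
  FD 9.6: (-0.152,0.636) -> (9.121,3.121) [heading=15, move]
  -- iteration 4/5 --
  RT 90: heading 15 -> 285
  RT 90: heading 285 -> 195
  LT 150: heading 195 -> 345
  FD 9.6: (9.121,3.121) -> (18.394,0.636) [heading=345, move]
  -- iteration 5/5 --
  RT 90: heading 345 -> 255
  RT 90: heading 255 -> 165
  LT 150: heading 165 -> 315
  FD 9.6: (18.394,0.636) -> (25.182,-6.152) [heading=315, move]
]
LT 60: heading 315 -> 15
PU: pen up
PD: pen down
FD 9.2: (25.182,-6.152) -> (34.069,-3.771) [heading=15, draw]
Final: pos=(34.069,-3.771), heading=15, 2 segment(s) drawn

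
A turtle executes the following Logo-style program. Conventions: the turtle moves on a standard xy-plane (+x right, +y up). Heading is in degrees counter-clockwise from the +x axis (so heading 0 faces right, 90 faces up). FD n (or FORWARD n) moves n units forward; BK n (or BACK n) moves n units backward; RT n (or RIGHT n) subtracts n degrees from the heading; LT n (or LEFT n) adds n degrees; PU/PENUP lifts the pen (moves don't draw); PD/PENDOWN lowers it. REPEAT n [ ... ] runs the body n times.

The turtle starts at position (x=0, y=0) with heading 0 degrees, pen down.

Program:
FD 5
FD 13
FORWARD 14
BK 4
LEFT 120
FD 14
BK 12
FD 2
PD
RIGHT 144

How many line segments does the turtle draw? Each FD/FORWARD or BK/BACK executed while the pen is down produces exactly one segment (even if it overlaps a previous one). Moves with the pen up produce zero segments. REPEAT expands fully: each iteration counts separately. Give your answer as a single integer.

Executing turtle program step by step:
Start: pos=(0,0), heading=0, pen down
FD 5: (0,0) -> (5,0) [heading=0, draw]
FD 13: (5,0) -> (18,0) [heading=0, draw]
FD 14: (18,0) -> (32,0) [heading=0, draw]
BK 4: (32,0) -> (28,0) [heading=0, draw]
LT 120: heading 0 -> 120
FD 14: (28,0) -> (21,12.124) [heading=120, draw]
BK 12: (21,12.124) -> (27,1.732) [heading=120, draw]
FD 2: (27,1.732) -> (26,3.464) [heading=120, draw]
PD: pen down
RT 144: heading 120 -> 336
Final: pos=(26,3.464), heading=336, 7 segment(s) drawn
Segments drawn: 7

Answer: 7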